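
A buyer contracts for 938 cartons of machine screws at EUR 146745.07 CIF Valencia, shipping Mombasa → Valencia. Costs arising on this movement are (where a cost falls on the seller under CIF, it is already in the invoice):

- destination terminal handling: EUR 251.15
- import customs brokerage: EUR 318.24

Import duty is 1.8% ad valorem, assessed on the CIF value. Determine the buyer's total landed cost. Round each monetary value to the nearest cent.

Total landed cost: EUR 149955.87

CIF: the seller pays costs through ocean freight and marine insurance to the destination port.
The CIF price already equals the CIF value: 146745.07
Import duty = 146745.07 × 1.8% = 2641.41
Buyer bears: destination terminal 251.15 + brokerage 318.24 + duty 2641.41 = 3210.80
Landed cost = invoice 146745.07 + 3210.80 = 149955.87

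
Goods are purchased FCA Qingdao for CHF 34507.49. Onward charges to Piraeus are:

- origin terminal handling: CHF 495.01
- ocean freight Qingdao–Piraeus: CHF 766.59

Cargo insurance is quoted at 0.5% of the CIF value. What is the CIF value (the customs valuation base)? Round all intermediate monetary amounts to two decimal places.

CIF value: CHF 35948.83

Let C be the CIF value. C = FCA price + pre-shipment costs + freight + 0.5% × C
C − 0.5% × C = 34507.49 + 495.01 + 766.59
0.995 × C = 35769.09
C = 35769.09 / 0.995 = 35948.83
Insurance premium = 0.5% × 35948.83 = 179.74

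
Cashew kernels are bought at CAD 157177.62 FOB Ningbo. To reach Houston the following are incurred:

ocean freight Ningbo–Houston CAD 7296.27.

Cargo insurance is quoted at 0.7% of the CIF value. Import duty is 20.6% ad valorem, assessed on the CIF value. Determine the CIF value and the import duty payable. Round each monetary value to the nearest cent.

CIF value: CAD 165633.32; import duty: CAD 34120.46

Let C be the CIF value. C = FOB price + freight + 0.7% × C
C − 0.7% × C = 157177.62 + 7296.27
0.993 × C = 164473.89
C = 164473.89 / 0.993 = 165633.32
Insurance premium = 0.7% × 165633.32 = 1159.43
Import duty = 165633.32 × 20.6% = 34120.46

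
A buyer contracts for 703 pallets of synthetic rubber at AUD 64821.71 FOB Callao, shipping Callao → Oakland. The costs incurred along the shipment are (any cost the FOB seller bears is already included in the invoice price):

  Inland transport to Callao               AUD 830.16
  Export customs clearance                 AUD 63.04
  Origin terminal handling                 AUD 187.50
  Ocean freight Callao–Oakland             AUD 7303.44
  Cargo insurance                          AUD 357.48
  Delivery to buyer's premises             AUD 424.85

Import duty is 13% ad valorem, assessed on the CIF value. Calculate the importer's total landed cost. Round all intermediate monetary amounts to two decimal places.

Total landed cost: AUD 82330.22

FOB: the seller bears costs until goods are on board at the origin port; the buyer bears freight, insurance and all costs thereafter.
Already in the invoice (seller's account under FOB): inland to port, export clearance, origin terminal — exclude.
CIF value = FOB price + freight + insurance = 64821.71 + 7303.44 + 357.48 = 72482.63
Import duty = 72482.63 × 13% = 9422.74
Buyer bears: freight 7303.44 + insurance 357.48 + delivery 424.85 + duty 9422.74 = 17508.51
Landed cost = invoice 64821.71 + 17508.51 = 82330.22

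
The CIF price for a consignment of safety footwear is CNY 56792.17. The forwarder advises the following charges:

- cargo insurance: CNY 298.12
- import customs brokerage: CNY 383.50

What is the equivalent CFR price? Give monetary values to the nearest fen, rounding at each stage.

CFR price: CNY 56494.05

Not relevant to the conversion: brokerage — on the buyer under both terms; not part of either seller's price.
From CIF to CFR, the seller no longer bears: insurance.
CFR price = 56792.17 − 298.12 = 56494.05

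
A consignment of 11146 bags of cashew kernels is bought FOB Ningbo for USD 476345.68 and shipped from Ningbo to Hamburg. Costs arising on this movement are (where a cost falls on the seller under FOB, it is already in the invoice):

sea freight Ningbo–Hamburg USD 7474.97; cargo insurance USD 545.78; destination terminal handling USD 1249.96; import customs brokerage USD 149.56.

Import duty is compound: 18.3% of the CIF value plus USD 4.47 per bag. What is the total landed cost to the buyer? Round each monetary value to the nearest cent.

FOB: the seller bears costs until goods are on board at the origin port; the buyer bears freight, insurance and all costs thereafter.
CIF value = FOB price + freight + insurance = 476345.68 + 7474.97 + 545.78 = 484366.43
Ad valorem component: 484366.43 × 18.3% = 88639.06
Specific component: 11146 × 4.47 = 49822.62
Import duty = 88639.06 + 49822.62 = 138461.68
Buyer bears: freight 7474.97 + insurance 545.78 + destination terminal 1249.96 + brokerage 149.56 + duty 138461.68 = 147881.95
Landed cost = invoice 476345.68 + 147881.95 = 624227.63

Total landed cost: USD 624227.63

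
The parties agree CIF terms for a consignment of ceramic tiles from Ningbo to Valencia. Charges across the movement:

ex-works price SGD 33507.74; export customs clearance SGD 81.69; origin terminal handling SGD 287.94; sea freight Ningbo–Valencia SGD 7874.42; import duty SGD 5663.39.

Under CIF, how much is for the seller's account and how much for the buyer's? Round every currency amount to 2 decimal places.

Seller: SGD 41751.79; buyer: SGD 5663.39

CIF: the seller pays costs through ocean freight and marine insurance to the destination port.
Seller's account: goods 33507.74 + export clearance 81.69 + origin terminal 287.94 + freight 7874.42 = 41751.79
Buyer's account: duty 5663.39 = 5663.39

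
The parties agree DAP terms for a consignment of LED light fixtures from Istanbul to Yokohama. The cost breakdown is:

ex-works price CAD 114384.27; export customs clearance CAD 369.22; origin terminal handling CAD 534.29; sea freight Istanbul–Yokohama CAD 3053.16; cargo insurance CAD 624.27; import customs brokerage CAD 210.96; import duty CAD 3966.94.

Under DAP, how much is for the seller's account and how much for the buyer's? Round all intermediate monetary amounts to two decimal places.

Seller: CAD 118965.21; buyer: CAD 4177.90

DAP: the seller bears all costs to the named destination except import duty and clearance.
Seller's account: goods 114384.27 + export clearance 369.22 + origin terminal 534.29 + freight 3053.16 + insurance 624.27 = 118965.21
Buyer's account: brokerage 210.96 + duty 3966.94 = 4177.90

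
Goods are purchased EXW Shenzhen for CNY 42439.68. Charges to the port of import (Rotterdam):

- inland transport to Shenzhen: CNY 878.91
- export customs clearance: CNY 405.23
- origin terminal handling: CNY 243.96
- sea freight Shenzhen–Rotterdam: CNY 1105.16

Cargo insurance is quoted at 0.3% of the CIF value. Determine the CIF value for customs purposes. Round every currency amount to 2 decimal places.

Let C be the CIF value. C = EXW price + pre-shipment costs + freight + 0.3% × C
C − 0.3% × C = 42439.68 + 878.91 + 405.23 + 243.96 + 1105.16
0.997 × C = 45072.94
C = 45072.94 / 0.997 = 45208.57
Insurance premium = 0.3% × 45208.57 = 135.63

CIF value: CNY 45208.57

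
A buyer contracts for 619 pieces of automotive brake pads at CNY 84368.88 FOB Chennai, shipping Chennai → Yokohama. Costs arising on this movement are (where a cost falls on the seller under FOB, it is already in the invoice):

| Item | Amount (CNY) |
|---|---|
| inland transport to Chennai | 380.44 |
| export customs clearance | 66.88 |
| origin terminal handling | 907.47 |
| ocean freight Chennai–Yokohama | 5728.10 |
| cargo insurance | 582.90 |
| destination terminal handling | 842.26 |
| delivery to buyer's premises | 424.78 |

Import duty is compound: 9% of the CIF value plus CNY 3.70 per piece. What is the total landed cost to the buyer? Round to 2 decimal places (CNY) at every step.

FOB: the seller bears costs until goods are on board at the origin port; the buyer bears freight, insurance and all costs thereafter.
Already in the invoice (seller's account under FOB): inland to port, export clearance, origin terminal — exclude.
CIF value = FOB price + freight + insurance = 84368.88 + 5728.10 + 582.90 = 90679.88
Ad valorem component: 90679.88 × 9% = 8161.19
Specific component: 619 × 3.70 = 2290.30
Import duty = 8161.19 + 2290.30 = 10451.49
Buyer bears: freight 5728.10 + insurance 582.90 + destination terminal 842.26 + delivery 424.78 + duty 10451.49 = 18029.53
Landed cost = invoice 84368.88 + 18029.53 = 102398.41

Total landed cost: CNY 102398.41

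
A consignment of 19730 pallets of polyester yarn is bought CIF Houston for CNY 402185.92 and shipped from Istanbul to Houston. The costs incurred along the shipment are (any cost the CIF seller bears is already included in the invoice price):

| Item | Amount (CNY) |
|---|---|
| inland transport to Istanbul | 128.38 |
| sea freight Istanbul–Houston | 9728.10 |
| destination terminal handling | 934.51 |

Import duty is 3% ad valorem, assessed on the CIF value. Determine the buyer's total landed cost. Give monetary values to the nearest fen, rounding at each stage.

CIF: the seller pays costs through ocean freight and marine insurance to the destination port.
Already in the invoice (seller's account under CIF): inland to port, freight — exclude.
The CIF price already equals the CIF value: 402185.92
Import duty = 402185.92 × 3% = 12065.58
Buyer bears: destination terminal 934.51 + duty 12065.58 = 13000.09
Landed cost = invoice 402185.92 + 13000.09 = 415186.01

Total landed cost: CNY 415186.01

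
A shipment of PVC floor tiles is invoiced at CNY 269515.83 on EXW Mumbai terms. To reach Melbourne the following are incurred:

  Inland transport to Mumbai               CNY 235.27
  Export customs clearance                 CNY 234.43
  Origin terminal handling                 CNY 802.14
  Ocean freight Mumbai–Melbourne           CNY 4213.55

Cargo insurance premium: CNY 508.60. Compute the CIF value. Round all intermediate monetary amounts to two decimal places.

CIF value: CNY 275509.82

CIF = EXW price + pre-shipment costs + freight + insurance
CIF = 269515.83 + 235.27 + 234.43 + 802.14 + 4213.55 + 508.60 = 275509.82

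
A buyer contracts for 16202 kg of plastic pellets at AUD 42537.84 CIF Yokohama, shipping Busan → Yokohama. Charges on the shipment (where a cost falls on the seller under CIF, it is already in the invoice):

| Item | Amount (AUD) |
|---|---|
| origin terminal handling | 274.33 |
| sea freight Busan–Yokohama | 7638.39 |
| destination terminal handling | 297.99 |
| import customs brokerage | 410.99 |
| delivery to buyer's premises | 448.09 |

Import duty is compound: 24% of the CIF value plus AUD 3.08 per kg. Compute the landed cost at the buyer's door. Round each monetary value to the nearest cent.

Total landed cost: AUD 103806.15

CIF: the seller pays costs through ocean freight and marine insurance to the destination port.
Already in the invoice (seller's account under CIF): origin terminal, freight — exclude.
The CIF price already equals the CIF value: 42537.84
Ad valorem component: 42537.84 × 24% = 10209.08
Specific component: 16202 × 3.08 = 49902.16
Import duty = 10209.08 + 49902.16 = 60111.24
Buyer bears: destination terminal 297.99 + brokerage 410.99 + delivery 448.09 + duty 60111.24 = 61268.31
Landed cost = invoice 42537.84 + 61268.31 = 103806.15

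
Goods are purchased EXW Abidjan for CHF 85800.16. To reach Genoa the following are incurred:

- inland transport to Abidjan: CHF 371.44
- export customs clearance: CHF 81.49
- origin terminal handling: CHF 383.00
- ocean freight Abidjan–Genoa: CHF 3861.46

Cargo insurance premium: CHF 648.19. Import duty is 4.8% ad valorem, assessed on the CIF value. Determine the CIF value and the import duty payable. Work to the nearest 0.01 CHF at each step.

CIF = EXW price + pre-shipment costs + freight + insurance
CIF = 85800.16 + 371.44 + 81.49 + 383.00 + 3861.46 + 648.19 = 91145.74
Import duty = 91145.74 × 4.8% = 4375.00

CIF value: CHF 91145.74; import duty: CHF 4375.00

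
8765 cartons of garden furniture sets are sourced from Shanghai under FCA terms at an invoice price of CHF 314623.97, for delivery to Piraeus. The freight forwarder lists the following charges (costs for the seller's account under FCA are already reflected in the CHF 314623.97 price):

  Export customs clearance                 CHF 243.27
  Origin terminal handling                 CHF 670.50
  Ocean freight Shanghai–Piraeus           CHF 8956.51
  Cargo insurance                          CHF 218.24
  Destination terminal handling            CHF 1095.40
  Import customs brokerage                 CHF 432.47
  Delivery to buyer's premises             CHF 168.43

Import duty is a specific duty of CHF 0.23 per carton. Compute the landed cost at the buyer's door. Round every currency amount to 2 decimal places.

Total landed cost: CHF 328181.47

FCA: the seller delivers export-cleared goods to the carrier; the buyer bears costs from that point.
Already in the invoice (seller's account under FCA): export clearance — exclude.
CIF value = FCA price + origin terminal + freight + insurance = 314623.97 + 670.50 + 8956.51 + 218.24 = 324469.22
Import duty = 8765 × 0.23 = 2015.95
Buyer bears: origin terminal 670.50 + freight 8956.51 + insurance 218.24 + destination terminal 1095.40 + brokerage 432.47 + delivery 168.43 + duty 2015.95 = 13557.50
Landed cost = invoice 314623.97 + 13557.50 = 328181.47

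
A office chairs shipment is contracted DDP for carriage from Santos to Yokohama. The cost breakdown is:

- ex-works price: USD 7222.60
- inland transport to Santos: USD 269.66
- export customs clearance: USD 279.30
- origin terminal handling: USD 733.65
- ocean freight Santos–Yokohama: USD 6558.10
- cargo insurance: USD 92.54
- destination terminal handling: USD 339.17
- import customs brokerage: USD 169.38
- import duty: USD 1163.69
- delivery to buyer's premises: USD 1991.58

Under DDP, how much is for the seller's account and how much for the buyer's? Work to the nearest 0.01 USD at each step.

DDP: the seller bears all costs including import duty.
Seller's account: goods 7222.60 + inland to port 269.66 + export clearance 279.30 + origin terminal 733.65 + freight 6558.10 + insurance 92.54 + destination terminal 339.17 + brokerage 169.38 + duty 1163.69 + delivery 1991.58 = 18819.67
Buyer's account: 0.00

Seller: USD 18819.67; buyer: USD 0.00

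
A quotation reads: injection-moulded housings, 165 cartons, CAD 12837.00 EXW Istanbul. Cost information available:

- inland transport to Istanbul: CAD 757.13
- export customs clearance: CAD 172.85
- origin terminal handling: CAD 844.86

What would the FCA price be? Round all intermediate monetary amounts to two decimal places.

FCA price: CAD 13766.98

Not relevant to the conversion: origin terminal — on the buyer under both terms; not part of either seller's price.
From EXW to FCA, the seller additionally bears: inland to port, export clearance.
FCA price = 12837.00 + 757.13 + 172.85 = 13766.98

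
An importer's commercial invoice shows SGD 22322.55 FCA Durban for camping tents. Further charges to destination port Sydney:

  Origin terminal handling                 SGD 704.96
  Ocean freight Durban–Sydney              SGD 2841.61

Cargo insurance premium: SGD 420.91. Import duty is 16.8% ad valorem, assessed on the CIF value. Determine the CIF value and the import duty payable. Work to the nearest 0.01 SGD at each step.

CIF = FCA price + pre-shipment costs + freight + insurance
CIF = 22322.55 + 704.96 + 2841.61 + 420.91 = 26290.03
Import duty = 26290.03 × 16.8% = 4416.73

CIF value: SGD 26290.03; import duty: SGD 4416.73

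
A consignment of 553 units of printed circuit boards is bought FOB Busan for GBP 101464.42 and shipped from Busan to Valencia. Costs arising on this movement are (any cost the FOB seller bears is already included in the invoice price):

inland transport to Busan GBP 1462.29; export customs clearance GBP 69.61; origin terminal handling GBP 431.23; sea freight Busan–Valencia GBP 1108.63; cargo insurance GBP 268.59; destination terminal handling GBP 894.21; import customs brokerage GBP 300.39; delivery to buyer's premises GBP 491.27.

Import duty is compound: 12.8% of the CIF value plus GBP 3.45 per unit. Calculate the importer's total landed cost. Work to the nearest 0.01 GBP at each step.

Total landed cost: GBP 119599.09

FOB: the seller bears costs until goods are on board at the origin port; the buyer bears freight, insurance and all costs thereafter.
Already in the invoice (seller's account under FOB): inland to port, export clearance, origin terminal — exclude.
CIF value = FOB price + freight + insurance = 101464.42 + 1108.63 + 268.59 = 102841.64
Ad valorem component: 102841.64 × 12.8% = 13163.73
Specific component: 553 × 3.45 = 1907.85
Import duty = 13163.73 + 1907.85 = 15071.58
Buyer bears: freight 1108.63 + insurance 268.59 + destination terminal 894.21 + brokerage 300.39 + delivery 491.27 + duty 15071.58 = 18134.67
Landed cost = invoice 101464.42 + 18134.67 = 119599.09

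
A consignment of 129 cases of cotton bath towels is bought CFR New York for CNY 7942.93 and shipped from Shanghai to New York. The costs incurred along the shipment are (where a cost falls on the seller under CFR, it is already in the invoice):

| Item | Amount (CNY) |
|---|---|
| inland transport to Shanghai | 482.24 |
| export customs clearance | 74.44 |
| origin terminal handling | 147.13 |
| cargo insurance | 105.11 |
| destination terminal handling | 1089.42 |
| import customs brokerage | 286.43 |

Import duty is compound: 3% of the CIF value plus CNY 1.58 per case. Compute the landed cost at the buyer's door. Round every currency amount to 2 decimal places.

Total landed cost: CNY 9869.15

CFR: the seller pays costs through ocean freight to the destination port, but not insurance.
Already in the invoice (seller's account under CFR): inland to port, export clearance, origin terminal — exclude.
CIF value = CFR price + insurance = 7942.93 + 105.11 = 8048.04
Ad valorem component: 8048.04 × 3% = 241.44
Specific component: 129 × 1.58 = 203.82
Import duty = 241.44 + 203.82 = 445.26
Buyer bears: insurance 105.11 + destination terminal 1089.42 + brokerage 286.43 + duty 445.26 = 1926.22
Landed cost = invoice 7942.93 + 1926.22 = 9869.15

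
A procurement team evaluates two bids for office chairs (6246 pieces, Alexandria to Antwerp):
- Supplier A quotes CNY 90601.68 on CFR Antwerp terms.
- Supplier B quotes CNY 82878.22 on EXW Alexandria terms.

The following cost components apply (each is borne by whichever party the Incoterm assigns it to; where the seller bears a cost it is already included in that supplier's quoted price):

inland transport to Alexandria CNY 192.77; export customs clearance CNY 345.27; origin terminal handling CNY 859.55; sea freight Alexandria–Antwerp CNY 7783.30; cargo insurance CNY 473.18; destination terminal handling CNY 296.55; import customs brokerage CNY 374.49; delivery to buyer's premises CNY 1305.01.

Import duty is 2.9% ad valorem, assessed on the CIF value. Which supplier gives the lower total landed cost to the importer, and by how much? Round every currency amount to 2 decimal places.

Supplier A is cheaper by CNY 1499.70

Supplier A (CFR):
CIF value = CFR price + insurance = 90601.68 + 473.18 = 91074.86
Import duty = 91074.86 × 2.9% = 2641.17
Buyer bears (A): 473.18 + 296.55 + 374.49 + 1305.01 = 2449.23
Landed cost (A) = invoice 90601.68 + 2449.23 + duty 2641.17 = 95692.08
Supplier B (EXW):
CIF value = EXW price + inland to port + export clearance + origin terminal + freight + insurance = 82878.22 + 192.77 + 345.27 + 859.55 + 7783.30 + 473.18 = 92532.29
Import duty = 92532.29 × 2.9% = 2683.44
Buyer bears (B): 192.77 + 345.27 + 859.55 + 7783.30 + 473.18 + 296.55 + 374.49 + 1305.01 = 11630.12
Landed cost (B) = invoice 82878.22 + 11630.12 + duty 2683.44 = 97191.78
Difference = |95692.08 − 97191.78| = 1499.70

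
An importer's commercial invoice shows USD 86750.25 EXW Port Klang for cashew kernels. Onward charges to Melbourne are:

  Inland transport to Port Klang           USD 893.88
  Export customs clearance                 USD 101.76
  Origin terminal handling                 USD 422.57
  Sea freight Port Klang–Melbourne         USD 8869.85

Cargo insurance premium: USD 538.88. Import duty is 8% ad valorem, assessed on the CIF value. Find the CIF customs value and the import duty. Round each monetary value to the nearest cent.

CIF value: USD 97577.19; import duty: USD 7806.18

CIF = EXW price + pre-shipment costs + freight + insurance
CIF = 86750.25 + 893.88 + 101.76 + 422.57 + 8869.85 + 538.88 = 97577.19
Import duty = 97577.19 × 8% = 7806.18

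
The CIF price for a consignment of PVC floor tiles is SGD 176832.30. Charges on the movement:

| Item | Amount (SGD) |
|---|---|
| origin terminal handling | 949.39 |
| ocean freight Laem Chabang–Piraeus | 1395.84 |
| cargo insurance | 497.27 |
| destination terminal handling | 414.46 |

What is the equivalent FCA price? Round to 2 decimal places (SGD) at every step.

Not relevant to the conversion: destination terminal — on the buyer under both terms; not part of either seller's price.
From CIF to FCA, the seller no longer bears: origin terminal, freight, insurance.
FCA price = 176832.30 − 949.39 − 1395.84 − 497.27 = 173989.80

FCA price: SGD 173989.80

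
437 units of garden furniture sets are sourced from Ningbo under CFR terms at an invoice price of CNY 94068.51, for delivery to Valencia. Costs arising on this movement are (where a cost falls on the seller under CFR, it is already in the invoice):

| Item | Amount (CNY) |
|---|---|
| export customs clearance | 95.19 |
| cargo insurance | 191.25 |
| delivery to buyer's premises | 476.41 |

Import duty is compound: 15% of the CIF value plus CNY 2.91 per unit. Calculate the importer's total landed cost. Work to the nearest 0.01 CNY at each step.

Total landed cost: CNY 110146.80

CFR: the seller pays costs through ocean freight to the destination port, but not insurance.
Already in the invoice (seller's account under CFR): export clearance — exclude.
CIF value = CFR price + insurance = 94068.51 + 191.25 = 94259.76
Ad valorem component: 94259.76 × 15% = 14138.96
Specific component: 437 × 2.91 = 1271.67
Import duty = 14138.96 + 1271.67 = 15410.63
Buyer bears: insurance 191.25 + delivery 476.41 + duty 15410.63 = 16078.29
Landed cost = invoice 94068.51 + 16078.29 = 110146.80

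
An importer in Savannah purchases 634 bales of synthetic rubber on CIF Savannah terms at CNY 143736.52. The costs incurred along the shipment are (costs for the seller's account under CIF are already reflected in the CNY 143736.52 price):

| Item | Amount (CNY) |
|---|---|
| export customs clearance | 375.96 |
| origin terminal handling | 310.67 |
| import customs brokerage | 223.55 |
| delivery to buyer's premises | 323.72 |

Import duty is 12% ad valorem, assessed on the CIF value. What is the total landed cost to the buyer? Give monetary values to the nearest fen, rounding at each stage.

CIF: the seller pays costs through ocean freight and marine insurance to the destination port.
Already in the invoice (seller's account under CIF): export clearance, origin terminal — exclude.
The CIF price already equals the CIF value: 143736.52
Import duty = 143736.52 × 12% = 17248.38
Buyer bears: brokerage 223.55 + delivery 323.72 + duty 17248.38 = 17795.65
Landed cost = invoice 143736.52 + 17795.65 = 161532.17

Total landed cost: CNY 161532.17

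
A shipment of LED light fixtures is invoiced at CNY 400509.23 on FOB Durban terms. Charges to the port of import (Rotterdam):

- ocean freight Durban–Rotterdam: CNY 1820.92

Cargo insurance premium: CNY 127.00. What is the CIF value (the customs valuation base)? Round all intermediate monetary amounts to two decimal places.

CIF value: CNY 402457.15

CIF = FOB price + freight + insurance
CIF = 400509.23 + 1820.92 + 127.00 = 402457.15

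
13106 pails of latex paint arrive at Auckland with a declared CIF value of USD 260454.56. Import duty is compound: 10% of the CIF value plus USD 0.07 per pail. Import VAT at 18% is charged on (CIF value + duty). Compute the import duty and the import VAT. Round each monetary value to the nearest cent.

Ad valorem component: 260454.56 × 10% = 26045.46
Specific component: 13106 × 0.07 = 917.42
Import duty = 26045.46 + 917.42 = 26962.88
VAT base = CIF + duty = 260454.56 + 26962.88 = 287417.44
Import VAT = 287417.44 × 18% = 51735.14

Import duty: USD 26962.88; import VAT: USD 51735.14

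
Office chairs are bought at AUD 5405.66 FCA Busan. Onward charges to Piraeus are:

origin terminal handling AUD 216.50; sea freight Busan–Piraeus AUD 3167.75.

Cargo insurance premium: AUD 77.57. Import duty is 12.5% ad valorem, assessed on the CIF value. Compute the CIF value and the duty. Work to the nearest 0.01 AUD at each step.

CIF value: AUD 8867.48; import duty: AUD 1108.44

CIF = FCA price + pre-shipment costs + freight + insurance
CIF = 5405.66 + 216.50 + 3167.75 + 77.57 = 8867.48
Import duty = 8867.48 × 12.5% = 1108.44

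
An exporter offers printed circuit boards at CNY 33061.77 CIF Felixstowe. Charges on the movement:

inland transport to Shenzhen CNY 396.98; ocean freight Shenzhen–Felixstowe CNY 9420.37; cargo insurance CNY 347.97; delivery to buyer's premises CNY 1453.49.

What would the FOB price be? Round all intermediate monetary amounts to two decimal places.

FOB price: CNY 23293.43

Not relevant to the conversion: inland to port — on the seller under both CIF and FOB; already in the CIF price and stays in the FOB price. delivery — on the buyer under both terms; not part of either seller's price.
From CIF to FOB, the seller no longer bears: freight, insurance.
FOB price = 33061.77 − 9420.37 − 347.97 = 23293.43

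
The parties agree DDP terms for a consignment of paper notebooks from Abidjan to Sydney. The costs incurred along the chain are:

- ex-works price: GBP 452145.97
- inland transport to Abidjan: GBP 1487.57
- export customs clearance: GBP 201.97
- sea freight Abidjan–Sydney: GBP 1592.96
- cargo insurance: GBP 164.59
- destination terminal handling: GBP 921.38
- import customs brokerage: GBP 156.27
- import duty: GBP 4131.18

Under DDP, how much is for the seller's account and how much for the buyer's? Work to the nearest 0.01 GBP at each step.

DDP: the seller bears all costs including import duty.
Seller's account: goods 452145.97 + inland to port 1487.57 + export clearance 201.97 + freight 1592.96 + insurance 164.59 + destination terminal 921.38 + brokerage 156.27 + duty 4131.18 = 460801.89
Buyer's account: 0.00

Seller: GBP 460801.89; buyer: GBP 0.00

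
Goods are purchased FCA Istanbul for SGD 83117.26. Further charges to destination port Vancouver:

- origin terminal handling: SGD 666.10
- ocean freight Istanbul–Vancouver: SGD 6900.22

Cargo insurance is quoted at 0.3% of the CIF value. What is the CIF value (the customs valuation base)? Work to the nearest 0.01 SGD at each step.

Let C be the CIF value. C = FCA price + pre-shipment costs + freight + 0.3% × C
C − 0.3% × C = 83117.26 + 666.10 + 6900.22
0.997 × C = 90683.58
C = 90683.58 / 0.997 = 90956.45
Insurance premium = 0.3% × 90956.45 = 272.87

CIF value: SGD 90956.45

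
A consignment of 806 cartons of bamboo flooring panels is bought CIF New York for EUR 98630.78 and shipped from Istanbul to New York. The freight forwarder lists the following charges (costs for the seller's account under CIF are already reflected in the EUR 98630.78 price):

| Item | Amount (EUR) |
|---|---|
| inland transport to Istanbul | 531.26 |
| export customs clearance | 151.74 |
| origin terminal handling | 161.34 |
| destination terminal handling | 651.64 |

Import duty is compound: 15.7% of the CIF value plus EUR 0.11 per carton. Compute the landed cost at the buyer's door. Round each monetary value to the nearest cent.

Total landed cost: EUR 114856.11

CIF: the seller pays costs through ocean freight and marine insurance to the destination port.
Already in the invoice (seller's account under CIF): inland to port, export clearance, origin terminal — exclude.
The CIF price already equals the CIF value: 98630.78
Ad valorem component: 98630.78 × 15.7% = 15485.03
Specific component: 806 × 0.11 = 88.66
Import duty = 15485.03 + 88.66 = 15573.69
Buyer bears: destination terminal 651.64 + duty 15573.69 = 16225.33
Landed cost = invoice 98630.78 + 16225.33 = 114856.11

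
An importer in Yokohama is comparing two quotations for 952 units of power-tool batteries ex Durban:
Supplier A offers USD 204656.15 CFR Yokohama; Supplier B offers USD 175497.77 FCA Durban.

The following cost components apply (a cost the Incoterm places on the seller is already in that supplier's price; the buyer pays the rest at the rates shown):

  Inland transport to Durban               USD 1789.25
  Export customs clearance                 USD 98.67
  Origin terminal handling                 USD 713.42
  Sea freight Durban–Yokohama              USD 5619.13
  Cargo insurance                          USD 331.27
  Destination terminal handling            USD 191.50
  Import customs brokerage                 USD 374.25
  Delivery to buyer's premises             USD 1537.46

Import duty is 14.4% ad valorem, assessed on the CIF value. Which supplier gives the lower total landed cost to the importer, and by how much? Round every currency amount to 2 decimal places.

Supplier B is cheaper by USD 26112.75

Supplier A (CFR):
CIF value = CFR price + insurance = 204656.15 + 331.27 = 204987.42
Import duty = 204987.42 × 14.4% = 29518.19
Buyer bears (A): 331.27 + 191.50 + 374.25 + 1537.46 = 2434.48
Landed cost (A) = invoice 204656.15 + 2434.48 + duty 29518.19 = 236608.82
Supplier B (FCA):
CIF value = FCA price + origin terminal + freight + insurance = 175497.77 + 713.42 + 5619.13 + 331.27 = 182161.59
Import duty = 182161.59 × 14.4% = 26231.27
Buyer bears (B): 713.42 + 5619.13 + 331.27 + 191.50 + 374.25 + 1537.46 = 8767.03
Landed cost (B) = invoice 175497.77 + 8767.03 + duty 26231.27 = 210496.07
Difference = |236608.82 − 210496.07| = 26112.75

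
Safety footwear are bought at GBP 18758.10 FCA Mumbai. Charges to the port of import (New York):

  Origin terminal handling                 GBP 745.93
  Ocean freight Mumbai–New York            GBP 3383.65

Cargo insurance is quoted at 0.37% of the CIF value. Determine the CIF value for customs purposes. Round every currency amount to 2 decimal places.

CIF value: GBP 22972.68

Let C be the CIF value. C = FCA price + pre-shipment costs + freight + 0.37% × C
C − 0.37% × C = 18758.10 + 745.93 + 3383.65
0.9963 × C = 22887.68
C = 22887.68 / 0.9963 = 22972.68
Insurance premium = 0.37% × 22972.68 = 85.00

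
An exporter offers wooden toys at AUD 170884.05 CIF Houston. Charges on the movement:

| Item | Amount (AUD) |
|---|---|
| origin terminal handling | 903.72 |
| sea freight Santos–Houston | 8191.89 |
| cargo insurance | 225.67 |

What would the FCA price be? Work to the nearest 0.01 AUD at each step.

From CIF to FCA, the seller no longer bears: origin terminal, freight, insurance.
FCA price = 170884.05 − 903.72 − 8191.89 − 225.67 = 161562.77

FCA price: AUD 161562.77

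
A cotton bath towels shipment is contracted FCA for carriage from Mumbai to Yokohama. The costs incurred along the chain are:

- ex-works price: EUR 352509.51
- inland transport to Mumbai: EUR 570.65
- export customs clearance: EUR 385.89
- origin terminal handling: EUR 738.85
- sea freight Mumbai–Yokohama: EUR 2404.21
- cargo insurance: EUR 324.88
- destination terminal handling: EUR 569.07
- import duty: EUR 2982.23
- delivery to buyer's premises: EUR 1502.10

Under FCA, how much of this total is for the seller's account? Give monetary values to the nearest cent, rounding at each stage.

FCA: the seller delivers export-cleared goods to the carrier; the buyer bears costs from that point.
Seller's account: goods 352509.51 + inland to port 570.65 + export clearance 385.89 = 353466.05
Buyer's account: origin terminal 738.85 + freight 2404.21 + insurance 324.88 + destination terminal 569.07 + duty 2982.23 + delivery 1502.10 = 8521.34

Seller's account: EUR 353466.05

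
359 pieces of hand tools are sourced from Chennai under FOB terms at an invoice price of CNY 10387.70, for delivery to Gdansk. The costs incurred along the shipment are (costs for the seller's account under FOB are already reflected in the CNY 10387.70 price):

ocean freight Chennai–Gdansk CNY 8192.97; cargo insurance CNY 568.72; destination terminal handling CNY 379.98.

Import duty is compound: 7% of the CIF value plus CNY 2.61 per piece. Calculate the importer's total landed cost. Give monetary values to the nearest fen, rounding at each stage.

Total landed cost: CNY 21806.82

FOB: the seller bears costs until goods are on board at the origin port; the buyer bears freight, insurance and all costs thereafter.
CIF value = FOB price + freight + insurance = 10387.70 + 8192.97 + 568.72 = 19149.39
Ad valorem component: 19149.39 × 7% = 1340.46
Specific component: 359 × 2.61 = 936.99
Import duty = 1340.46 + 936.99 = 2277.45
Buyer bears: freight 8192.97 + insurance 568.72 + destination terminal 379.98 + duty 2277.45 = 11419.12
Landed cost = invoice 10387.70 + 11419.12 = 21806.82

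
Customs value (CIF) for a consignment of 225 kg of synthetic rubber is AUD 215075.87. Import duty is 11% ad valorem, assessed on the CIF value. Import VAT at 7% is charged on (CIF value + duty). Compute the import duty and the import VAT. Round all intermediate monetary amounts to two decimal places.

Import duty = 215075.87 × 11% = 23658.35
VAT base = CIF + duty = 215075.87 + 23658.35 = 238734.22
Import VAT = 238734.22 × 7% = 16711.40

Import duty: AUD 23658.35; import VAT: AUD 16711.40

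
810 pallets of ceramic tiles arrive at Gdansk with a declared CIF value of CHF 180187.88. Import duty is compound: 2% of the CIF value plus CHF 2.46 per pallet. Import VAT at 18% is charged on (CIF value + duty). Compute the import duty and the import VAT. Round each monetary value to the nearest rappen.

Ad valorem component: 180187.88 × 2% = 3603.76
Specific component: 810 × 2.46 = 1992.60
Import duty = 3603.76 + 1992.60 = 5596.36
VAT base = CIF + duty = 180187.88 + 5596.36 = 185784.24
Import VAT = 185784.24 × 18% = 33441.16

Import duty: CHF 5596.36; import VAT: CHF 33441.16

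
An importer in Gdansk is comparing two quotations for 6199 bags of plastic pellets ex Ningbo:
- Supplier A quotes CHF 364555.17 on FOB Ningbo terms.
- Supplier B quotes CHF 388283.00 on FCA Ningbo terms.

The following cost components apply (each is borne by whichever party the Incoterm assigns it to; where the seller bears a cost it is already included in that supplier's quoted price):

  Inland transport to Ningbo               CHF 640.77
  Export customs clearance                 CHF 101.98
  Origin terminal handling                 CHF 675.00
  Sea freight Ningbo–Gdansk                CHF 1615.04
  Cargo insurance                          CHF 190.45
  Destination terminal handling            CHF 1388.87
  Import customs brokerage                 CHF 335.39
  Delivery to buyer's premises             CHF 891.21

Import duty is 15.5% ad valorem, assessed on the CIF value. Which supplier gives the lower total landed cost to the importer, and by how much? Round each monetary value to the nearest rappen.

Supplier A (FOB):
CIF value = FOB price + freight + insurance = 364555.17 + 1615.04 + 190.45 = 366360.66
Import duty = 366360.66 × 15.5% = 56785.90
Buyer bears (A): 1615.04 + 190.45 + 1388.87 + 335.39 + 891.21 = 4420.96
Landed cost (A) = invoice 364555.17 + 4420.96 + duty 56785.90 = 425762.03
Supplier B (FCA):
CIF value = FCA price + origin terminal + freight + insurance = 388283.00 + 675.00 + 1615.04 + 190.45 = 390763.49
Import duty = 390763.49 × 15.5% = 60568.34
Buyer bears (B): 675.00 + 1615.04 + 190.45 + 1388.87 + 335.39 + 891.21 = 5095.96
Landed cost (B) = invoice 388283.00 + 5095.96 + duty 60568.34 = 453947.30
Difference = |425762.03 − 453947.30| = 28185.27

Supplier A is cheaper by CHF 28185.27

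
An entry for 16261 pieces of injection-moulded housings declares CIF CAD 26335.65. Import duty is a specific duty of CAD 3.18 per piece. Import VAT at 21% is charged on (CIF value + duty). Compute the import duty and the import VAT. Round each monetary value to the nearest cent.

Import duty = 16261 × 3.18 = 51709.98
VAT base = CIF + duty = 26335.65 + 51709.98 = 78045.63
Import VAT = 78045.63 × 21% = 16389.58

Import duty: CAD 51709.98; import VAT: CAD 16389.58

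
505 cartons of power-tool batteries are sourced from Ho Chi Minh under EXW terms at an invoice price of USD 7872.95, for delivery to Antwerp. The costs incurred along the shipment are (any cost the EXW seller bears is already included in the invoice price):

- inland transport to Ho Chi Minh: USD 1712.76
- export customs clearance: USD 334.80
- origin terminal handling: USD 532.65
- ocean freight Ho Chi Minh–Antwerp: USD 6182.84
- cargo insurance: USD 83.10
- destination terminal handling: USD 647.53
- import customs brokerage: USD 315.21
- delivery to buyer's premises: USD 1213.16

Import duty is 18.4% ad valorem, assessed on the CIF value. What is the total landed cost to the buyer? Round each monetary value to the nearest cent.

Total landed cost: USD 21971.31

EXW: the seller makes goods available at their premises; the buyer bears all onward costs.
CIF value = EXW price + inland to port + export clearance + origin terminal + freight + insurance = 7872.95 + 1712.76 + 334.80 + 532.65 + 6182.84 + 83.10 = 16719.10
Import duty = 16719.10 × 18.4% = 3076.31
Buyer bears: inland to port 1712.76 + export clearance 334.80 + origin terminal 532.65 + freight 6182.84 + insurance 83.10 + destination terminal 647.53 + brokerage 315.21 + delivery 1213.16 + duty 3076.31 = 14098.36
Landed cost = invoice 7872.95 + 14098.36 = 21971.31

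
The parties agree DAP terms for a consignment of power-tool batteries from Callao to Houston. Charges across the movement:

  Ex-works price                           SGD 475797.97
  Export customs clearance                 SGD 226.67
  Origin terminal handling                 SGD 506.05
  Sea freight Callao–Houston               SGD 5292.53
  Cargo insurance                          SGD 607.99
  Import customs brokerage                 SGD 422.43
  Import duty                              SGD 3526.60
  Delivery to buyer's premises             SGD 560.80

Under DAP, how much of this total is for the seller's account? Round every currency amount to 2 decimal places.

DAP: the seller bears all costs to the named destination except import duty and clearance.
Seller's account: goods 475797.97 + export clearance 226.67 + origin terminal 506.05 + freight 5292.53 + insurance 607.99 + delivery 560.80 = 482992.01
Buyer's account: brokerage 422.43 + duty 3526.60 = 3949.03

Seller's account: SGD 482992.01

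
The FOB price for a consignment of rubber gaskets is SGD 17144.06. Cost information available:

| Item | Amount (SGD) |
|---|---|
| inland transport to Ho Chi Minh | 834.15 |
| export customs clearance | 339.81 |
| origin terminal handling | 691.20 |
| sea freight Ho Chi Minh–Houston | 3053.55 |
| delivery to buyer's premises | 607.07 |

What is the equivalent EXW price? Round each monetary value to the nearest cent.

Not relevant to the conversion: delivery, freight — on the buyer under both terms; not part of either seller's price.
From FOB to EXW, the seller no longer bears: inland to port, export clearance, origin terminal.
EXW price = 17144.06 − 834.15 − 339.81 − 691.20 = 15278.90

EXW price: SGD 15278.90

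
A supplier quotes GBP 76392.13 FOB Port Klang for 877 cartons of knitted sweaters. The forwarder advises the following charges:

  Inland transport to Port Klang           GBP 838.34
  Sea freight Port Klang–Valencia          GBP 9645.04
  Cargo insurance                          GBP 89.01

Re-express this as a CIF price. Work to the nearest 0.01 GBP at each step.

CIF price: GBP 86126.18

Not relevant to the conversion: inland to port — on the seller under both FOB and CIF; already in the FOB price and stays in the CIF price.
From FOB to CIF, the seller additionally bears: freight, insurance.
CIF price = 76392.13 + 9645.04 + 89.01 = 86126.18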